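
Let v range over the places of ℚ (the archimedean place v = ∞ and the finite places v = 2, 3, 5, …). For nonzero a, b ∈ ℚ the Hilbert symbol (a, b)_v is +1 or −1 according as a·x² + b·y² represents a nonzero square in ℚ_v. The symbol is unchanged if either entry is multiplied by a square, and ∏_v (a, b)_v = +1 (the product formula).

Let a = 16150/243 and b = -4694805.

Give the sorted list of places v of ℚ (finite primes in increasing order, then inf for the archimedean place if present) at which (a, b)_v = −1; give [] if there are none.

[2, 5, 17, 19]

Mod squares: a ≡ 1938, b ≡ -5. Check v ∈ {∞, 2, 3, 5, 17, 19}.
v=2: v_2(a)=1, v_2(b)=0; units ≡ 1, 3 (mod 8); ε·ε+αω+βω = 0·1+1·1+0·0 ≡ 1  ⇒  (a,b)_2 = -1.
v=3: a=3^-5·(≡1), b=3^2·(≡1) mod 3; (1|3)=+1, (1|3)=+1; (−1)^{-5·2·1}·(+1)^2·(+1)^-5 = +1.
v=17: a=17^1·(≡3), b=17^2·(≡7) mod 17; (3|17)=-1, (7|17)=-1; (−1)^{1·2·8}·(-1)^2·(-1)^1 = -1.
v=5: a=5^2·(≡2), b=5^1·(≡4) mod 5; (2|5)=-1, (4|5)=+1; (−1)^{2·1·2}·(-1)^1·(+1)^2 = -1.
v=19: a=19^1·(≡6), b=19^2·(≡10) mod 19; (6|19)=+1, (10|19)=-1; (−1)^{1·2·9}·(+1)^2·(-1)^1 = -1.
v=∞: 1938 > 0 and -5 < 0  ⇒  (a,b)_∞ = +1.
Ram(1938, -5) = {2, 5, 17, 19}; no ℚ_2-point on the conic.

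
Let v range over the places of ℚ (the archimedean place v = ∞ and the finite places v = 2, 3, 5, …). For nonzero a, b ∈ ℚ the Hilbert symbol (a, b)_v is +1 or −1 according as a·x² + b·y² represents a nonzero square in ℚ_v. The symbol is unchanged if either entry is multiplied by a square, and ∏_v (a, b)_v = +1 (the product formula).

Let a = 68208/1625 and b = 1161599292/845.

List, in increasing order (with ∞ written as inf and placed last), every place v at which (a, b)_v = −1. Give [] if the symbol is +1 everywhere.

Mod squares: a ≡ 5655, b ≡ 435. Check v ∈ {∞, 2, 3, 5, 7, 13, 29}.
v=7: a=7^2·(≡6), b=7^2·(≡4) mod 7; (6|7)=-1, (4|7)=+1; (−1)^{2·2·3}·(-1)^2·(+1)^2 = +1.
v=5: a=5^-3·(≡1), b=5^-1·(≡3) mod 5; (1|5)=+1, (3|5)=-1; (−1)^{-3·-1·2}·(+1)^-1·(-1)^-3 = -1.
v=3: a=3^1·(≡1), b=3^5·(≡1) mod 3; (1|3)=+1, (1|3)=+1; (−1)^{1·5·1}·(+1)^5·(+1)^1 = -1.
v=29: a=29^1·(≡3), b=29^3·(≡17) mod 29; (3|29)=-1, (17|29)=-1; (−1)^{1·3·14}·(-1)^3·(-1)^1 = +1.
v=13: a=13^-1·(≡11), b=13^-2·(≡7) mod 13; (11|13)=-1, (7|13)=-1; (−1)^{-1·-2·6}·(-1)^-2·(-1)^-1 = -1.
v=2: v_2(a)=4, v_2(b)=2; units ≡ 7, 3 (mod 8); ε·ε+αω+βω = 1·1+4·1+2·0 ≡ 1  ⇒  (a,b)_2 = -1.
v=∞: 5655 > 0 and 435 > 0  ⇒  (a,b)_∞ = +1.
(5655, 435 / ℚ) ramifies at {2, 3, 5, 13}: a division algebra.

[2, 3, 5, 13]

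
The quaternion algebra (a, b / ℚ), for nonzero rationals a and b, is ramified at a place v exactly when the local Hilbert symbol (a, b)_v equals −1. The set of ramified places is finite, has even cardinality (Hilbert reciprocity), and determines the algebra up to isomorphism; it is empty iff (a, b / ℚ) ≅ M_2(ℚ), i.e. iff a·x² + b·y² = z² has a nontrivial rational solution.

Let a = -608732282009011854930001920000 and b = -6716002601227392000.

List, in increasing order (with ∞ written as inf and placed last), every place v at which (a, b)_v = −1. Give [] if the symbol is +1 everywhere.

(a, b) ≡ (-462, -5) mod (ℚ^×)²; places V = {2, 3, 5, 7, 11, 29, ∞}.
(a,b)_29: α=8, u≡26; β=6, v≡4 (mod 29); (26|29)=-1, (4|29)=+1; sign (−1)^0·-1^6·+1^8 = +1.
(a,b)_11: α=3, u≡10; β=2, v≡7 (mod 11); (10|11)=-1, (7|11)=-1; sign (−1)^0·-1^2·-1^3 = -1.
(a,b)_3: α=13, u≡2; β=6, v≡1 (mod 3); (2|3)=-1, (1|3)=+1; sign (−1)^0·-1^6·+1^13 = +1.
(a,b)_2: α=17, β=10; u≡1, v≡3 (mod 8); ε(u)ε(v)=0·1, αω(v)=17·1, βω(u)=10·0; sum ≡ 1  ⇒  -1.
(a,b)_7: α=1, u≡4; β=0, v≡4 (mod 7); (4|7)=+1, (4|7)=+1; sign (−1)^0·+1^0·+1^1 = +1.
(a,b)_5: α=4, u≡3; β=3, v≡4 (mod 5); (3|5)=-1, (4|5)=+1; sign (−1)^0·-1^3·+1^4 = -1.
(a,b)_∞: sgn(-462)=−, sgn(-5)=−, so -1.
Ram(-462, -5) = {2, 5, 11, ∞}; no ℚ_2-point on the conic.

[2, 5, 11, inf]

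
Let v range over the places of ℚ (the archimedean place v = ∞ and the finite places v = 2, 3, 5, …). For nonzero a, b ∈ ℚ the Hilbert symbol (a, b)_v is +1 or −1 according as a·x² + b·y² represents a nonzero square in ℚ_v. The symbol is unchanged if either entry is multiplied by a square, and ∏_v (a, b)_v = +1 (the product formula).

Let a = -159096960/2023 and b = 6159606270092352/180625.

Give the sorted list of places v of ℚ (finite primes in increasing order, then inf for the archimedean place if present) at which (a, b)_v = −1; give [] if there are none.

[5, 7, 11, 31]

Mod squares: a ≡ -23870, b ≡ 217. Check v ∈ {∞, 2, 3, 5, 7, 11, 17, 31}.
v=7: a=7^-1·(≡3), b=7^3·(≡3) mod 7; (3|7)=-1, (3|7)=-1; (−1)^{-1·3·3}·(-1)^3·(-1)^-1 = -1.
v=11: a=11^1·(≡10), b=11^2·(≡10) mod 11; (10|11)=-1, (10|11)=-1; (−1)^{1·2·5}·(-1)^2·(-1)^1 = -1.
v=2: v_2(a)=7, v_2(b)=6; units ≡ 1, 1 (mod 8); ε·ε+αω+βω = 0·0+7·0+6·0 ≡ 0  ⇒  (a,b)_2 = +1.
v=3: a=3^6·(≡1), b=3^4·(≡1) mod 3; (1|3)=+1, (1|3)=+1; (−1)^{6·4·1}·(+1)^4·(+1)^6 = +1.
v=31: a=31^1·(≡25), b=31^5·(≡19) mod 31; (25|31)=+1, (19|31)=+1; (−1)^{1·5·15}·(+1)^5·(+1)^1 = -1.
v=∞: -23870 < 0 and 217 > 0  ⇒  (a,b)_∞ = +1.
v=5: a=5^1·(≡1), b=5^-4·(≡3) mod 5; (1|5)=+1, (3|5)=-1; (−1)^{1·-4·2}·(+1)^-4·(-1)^1 = -1.
v=17: a=17^-2·(≡8), b=17^-2·(≡1) mod 17; (8|17)=+1, (1|17)=+1; (−1)^{-2·-2·8}·(+1)^-2·(+1)^-2 = +1.
|Ram(-23870, 217)| = 4, even; anisotropic at {5, 7, 11, 31}.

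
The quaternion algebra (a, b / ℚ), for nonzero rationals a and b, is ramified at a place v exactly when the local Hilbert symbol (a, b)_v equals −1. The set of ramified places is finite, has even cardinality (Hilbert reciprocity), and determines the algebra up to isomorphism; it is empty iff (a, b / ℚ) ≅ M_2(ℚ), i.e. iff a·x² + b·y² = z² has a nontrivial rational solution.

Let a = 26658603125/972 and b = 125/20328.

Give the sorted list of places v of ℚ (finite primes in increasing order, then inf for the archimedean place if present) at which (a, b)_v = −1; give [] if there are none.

[5, 17]

Mod squares: a ≡ 53295, b ≡ 210. Check v ∈ {∞, 2, 3, 5, 7, 11, 17, 19}.
v=∞: 53295 > 0 and 210 > 0  ⇒  (a,b)_∞ = +1.
v=5: a=5^5·(≡4), b=5^3·(≡2) mod 5; (4|5)=+1, (2|5)=-1; (−1)^{5·3·2}·(+1)^3·(-1)^5 = -1.
v=17: a=17^1·(≡14), b=17^0·(≡7) mod 17; (14|17)=-1, (7|17)=-1; (−1)^{1·0·8}·(-1)^0·(-1)^1 = -1.
v=3: a=3^-5·(≡2), b=3^-1·(≡1) mod 3; (2|3)=-1, (1|3)=+1; (−1)^{-5·-1·1}·(-1)^-1·(+1)^-5 = +1.
v=7: a=7^4·(≡2), b=7^-1·(≡1) mod 7; (2|7)=+1, (1|7)=+1; (−1)^{4·-1·3}·(+1)^-1·(+1)^4 = +1.
v=11: a=11^1·(≡3), b=11^-2·(≡5) mod 11; (3|11)=+1, (5|11)=+1; (−1)^{1·-2·5}·(+1)^-2·(+1)^1 = +1.
v=19: a=19^1·(≡13), b=19^0·(≡4) mod 19; (13|19)=-1, (4|19)=+1; (−1)^{1·0·9}·(-1)^0·(+1)^1 = +1.
v=2: v_2(a)=-2, v_2(b)=-3; units ≡ 7, 1 (mod 8); ε·ε+αω+βω = 1·0+-2·0+-3·0 ≡ 0  ⇒  (a,b)_2 = +1.
(53295, 210 / ℚ) ramifies at {5, 17}: a division algebra.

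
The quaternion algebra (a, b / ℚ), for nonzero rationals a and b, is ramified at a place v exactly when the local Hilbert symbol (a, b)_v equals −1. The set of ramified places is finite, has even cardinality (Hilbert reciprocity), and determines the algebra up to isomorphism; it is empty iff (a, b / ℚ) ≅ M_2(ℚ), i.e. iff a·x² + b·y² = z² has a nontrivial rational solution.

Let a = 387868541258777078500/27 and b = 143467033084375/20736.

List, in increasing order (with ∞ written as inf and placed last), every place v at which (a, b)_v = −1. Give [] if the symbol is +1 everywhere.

Mod squares: a ≡ 40755, b ≡ 38716015. Check v ∈ {∞, 2, 3, 5, 7, 11, 13, 19, 23, 29, 47}.
v=47: a=47^2·(≡34), b=47^1·(≡5) mod 47; (34|47)=+1, (5|47)=-1; (−1)^{2·1·23}·(+1)^1·(-1)^2 = +1.
v=7: a=7^4·(≡2), b=7^2·(≡4) mod 7; (2|7)=+1, (4|7)=+1; (−1)^{4·2·3}·(+1)^2·(+1)^4 = +1.
v=19: a=19^1·(≡16), b=19^1·(≡5) mod 19; (16|19)=+1, (5|19)=+1; (−1)^{1·1·9}·(+1)^1·(+1)^1 = -1.
v=23: a=23^2·(≡15), b=23^1·(≡8) mod 23; (15|23)=-1, (8|23)=+1; (−1)^{2·1·11}·(-1)^1·(+1)^2 = -1.
v=29: a=29^2·(≡14), b=29^1·(≡13) mod 29; (14|29)=-1, (13|29)=+1; (−1)^{2·1·14}·(-1)^1·(+1)^2 = -1.
v=3: a=3^-3·(≡1), b=3^-4·(≡1) mod 3; (1|3)=+1, (1|3)=+1; (−1)^{-3·-4·1}·(+1)^-4·(+1)^-3 = +1.
v=13: a=13^1·(≡2), b=13^1·(≡11) mod 13; (2|13)=-1, (11|13)=-1; (−1)^{1·1·6}·(-1)^1·(-1)^1 = +1.
v=2: v_2(a)=2, v_2(b)=-8; units ≡ 3, 7 (mod 8); ε·ε+αω+βω = 1·1+2·0+-8·1 ≡ 1  ⇒  (a,b)_2 = -1.
v=∞: 40755 > 0 and 38716015 > 0  ⇒  (a,b)_∞ = +1.
v=11: a=11^3·(≡4), b=11^2·(≡8) mod 11; (4|11)=+1, (8|11)=-1; (−1)^{3·2·5}·(+1)^2·(-1)^3 = -1.
v=5: a=5^3·(≡4), b=5^5·(≡2) mod 5; (4|5)=+1, (2|5)=-1; (−1)^{3·5·2}·(+1)^5·(-1)^3 = -1.
|Ram(40755, 38716015)| = 6, even; anisotropic at {2, 5, 11, 19, 23, 29}.

[2, 5, 11, 19, 23, 29]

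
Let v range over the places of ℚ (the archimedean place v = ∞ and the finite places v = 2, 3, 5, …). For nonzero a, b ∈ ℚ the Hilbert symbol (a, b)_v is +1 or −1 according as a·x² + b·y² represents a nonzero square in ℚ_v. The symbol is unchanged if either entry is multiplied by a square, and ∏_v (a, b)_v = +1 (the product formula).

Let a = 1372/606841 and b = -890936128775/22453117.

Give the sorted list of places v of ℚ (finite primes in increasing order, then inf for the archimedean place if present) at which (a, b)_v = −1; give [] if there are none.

[11, 23]

Mod squares: a ≡ 7, b ≡ -1900283. Check v ∈ {∞, 2, 5, 7, 11, 17, 19, 23, 29, 37, 41}.
v=41: a=41^-2·(≡13), b=41^-2·(≡6) mod 41; (13|41)=-1, (6|41)=-1; (−1)^{-2·-2·20}·(-1)^-2·(-1)^-2 = +1.
v=29: a=29^0·(≡6), b=29^1·(≡4) mod 29; (6|29)=+1, (4|29)=+1; (−1)^{0·1·14}·(+1)^1·(+1)^0 = +1.
v=19: a=19^-2·(≡11), b=19^-2·(≡12) mod 19; (11|19)=+1, (12|19)=-1; (−1)^{-2·-2·9}·(+1)^-2·(-1)^-2 = +1.
v=17: a=17^0·(≡7), b=17^2·(≡14) mod 17; (7|17)=-1, (14|17)=-1; (−1)^{0·2·8}·(-1)^2·(-1)^0 = +1.
v=5: a=5^0·(≡2), b=5^2·(≡2) mod 5; (2|5)=-1, (2|5)=-1; (−1)^{0·2·2}·(-1)^2·(-1)^0 = +1.
v=∞: 7 > 0 and -1900283 < 0  ⇒  (a,b)_∞ = +1.
v=23: a=23^0·(≡17), b=23^1·(≡16) mod 23; (17|23)=-1, (16|23)=+1; (−1)^{0·1·11}·(-1)^1·(+1)^0 = -1.
v=11: a=11^0·(≡2), b=11^1·(≡6) mod 11; (2|11)=-1, (6|11)=-1; (−1)^{0·1·5}·(-1)^1·(-1)^0 = -1.
v=2: v_2(a)=2, v_2(b)=0; units ≡ 7, 5 (mod 8); ε·ε+αω+βω = 1·0+2·1+0·0 ≡ 0  ⇒  (a,b)_2 = +1.
v=7: a=7^3·(≡1), b=7^5·(≡6) mod 7; (1|7)=+1, (6|7)=-1; (−1)^{3·5·3}·(+1)^5·(-1)^3 = +1.
v=37: a=37^0·(≡10), b=37^-1·(≡30) mod 37; (10|37)=+1, (30|37)=+1; (−1)^{0·-1·18}·(+1)^-1·(+1)^0 = +1.
(7, -1900283 / ℚ) ramifies at {11, 23}: a division algebra.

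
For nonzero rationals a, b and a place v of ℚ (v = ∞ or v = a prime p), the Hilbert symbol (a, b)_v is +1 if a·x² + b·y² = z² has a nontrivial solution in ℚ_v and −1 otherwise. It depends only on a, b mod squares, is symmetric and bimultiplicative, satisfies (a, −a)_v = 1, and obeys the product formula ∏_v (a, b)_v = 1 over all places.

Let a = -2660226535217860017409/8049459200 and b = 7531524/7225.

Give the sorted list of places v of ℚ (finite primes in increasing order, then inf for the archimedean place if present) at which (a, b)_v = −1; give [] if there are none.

Mod squares: a ≡ -29393, b ≡ 1729. Check v ∈ {∞, 2, 3, 5, 7, 11, 13, 17, 19}.
v=3: a=3^0·(≡1), b=3^2·(≡1) mod 3; (1|3)=+1, (1|3)=+1; (−1)^{0·2·1}·(+1)^2·(+1)^0 = +1.
v=17: a=17^-3·(≡14), b=17^-2·(≡6) mod 17; (14|17)=-1, (6|17)=-1; (−1)^{-3·-2·8}·(-1)^-2·(-1)^-3 = -1.
v=2: v_2(a)=-16, v_2(b)=2; units ≡ 7, 1 (mod 8); ε·ε+αω+βω = 1·0+-16·0+2·0 ≡ 0  ⇒  (a,b)_2 = +1.
v=5: a=5^-2·(≡2), b=5^-2·(≡1) mod 5; (2|5)=-1, (1|5)=+1; (−1)^{-2·-2·2}·(-1)^-2·(+1)^-2 = +1.
v=7: a=7^7·(≡2), b=7^1·(≡4) mod 7; (2|7)=+1, (4|7)=+1; (−1)^{7·1·3}·(+1)^1·(+1)^7 = -1.
v=19: a=19^3·(≡11), b=19^1·(≡15) mod 19; (11|19)=+1, (15|19)=-1; (−1)^{3·1·9}·(+1)^1·(-1)^3 = +1.
v=13: a=13^3·(≡12), b=13^1·(≡12) mod 13; (12|13)=+1, (12|13)=+1; (−1)^{3·1·6}·(+1)^1·(+1)^3 = +1.
v=11: a=11^8·(≡10), b=11^2·(≡8) mod 11; (10|11)=-1, (8|11)=-1; (−1)^{8·2·5}·(-1)^2·(-1)^8 = +1.
v=∞: -29393 < 0 and 1729 > 0  ⇒  (a,b)_∞ = +1.
Ram(-29393, 1729) = {7, 17}; no ℚ_7-point on the conic.

[7, 17]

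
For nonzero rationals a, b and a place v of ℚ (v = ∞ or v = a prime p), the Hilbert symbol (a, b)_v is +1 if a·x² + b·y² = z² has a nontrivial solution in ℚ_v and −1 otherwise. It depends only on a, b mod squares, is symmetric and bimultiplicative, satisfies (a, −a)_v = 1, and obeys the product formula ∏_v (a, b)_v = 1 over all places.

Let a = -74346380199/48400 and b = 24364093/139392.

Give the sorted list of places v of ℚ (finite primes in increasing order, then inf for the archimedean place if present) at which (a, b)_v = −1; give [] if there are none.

[3, 7]

Mod squares: a ≡ -6279, b ≡ 26. Check v ∈ {∞, 2, 3, 5, 7, 11, 13, 23, 31, 37}.
v=∞: -6279 < 0 and 26 > 0  ⇒  (a,b)_∞ = +1.
v=13: a=13^1·(≡7), b=13^1·(≡7) mod 13; (7|13)=-1, (7|13)=-1; (−1)^{1·1·6}·(-1)^1·(-1)^1 = +1.
v=3: a=3^3·(≡1), b=3^-2·(≡2) mod 3; (1|3)=+1, (2|3)=-1; (−1)^{3·-2·1}·(+1)^-2·(-1)^3 = -1.
v=23: a=23^1·(≡16), b=23^0·(≡18) mod 23; (16|23)=+1, (18|23)=+1; (−1)^{1·0·11}·(+1)^0·(+1)^1 = +1.
v=31: a=31^2·(≡8), b=31^0·(≡30) mod 31; (8|31)=+1, (30|31)=-1; (−1)^{2·0·15}·(+1)^0·(-1)^2 = +1.
v=2: v_2(a)=-4, v_2(b)=-7; units ≡ 1, 5 (mod 8); ε·ε+αω+βω = 0·0+-4·1+-7·0 ≡ 0  ⇒  (a,b)_2 = +1.
v=5: a=5^-2·(≡1), b=5^0·(≡4) mod 5; (1|5)=+1, (4|5)=+1; (−1)^{-2·0·2}·(+1)^0·(+1)^-2 = +1.
v=37: a=37^2·(≡3), b=37^4·(≡1) mod 37; (3|37)=+1, (1|37)=+1; (−1)^{2·4·18}·(+1)^4·(+1)^2 = +1.
v=11: a=11^-2·(≡2), b=11^-2·(≡9) mod 11; (2|11)=-1, (9|11)=+1; (−1)^{-2·-2·5}·(-1)^-2·(+1)^-2 = +1.
v=7: a=7^1·(≡6), b=7^0·(≡5) mod 7; (6|7)=-1, (5|7)=-1; (−1)^{1·0·3}·(-1)^0·(-1)^1 = -1.
Ram(-6279, 26) = {3, 7}; no ℚ_3-point on the conic.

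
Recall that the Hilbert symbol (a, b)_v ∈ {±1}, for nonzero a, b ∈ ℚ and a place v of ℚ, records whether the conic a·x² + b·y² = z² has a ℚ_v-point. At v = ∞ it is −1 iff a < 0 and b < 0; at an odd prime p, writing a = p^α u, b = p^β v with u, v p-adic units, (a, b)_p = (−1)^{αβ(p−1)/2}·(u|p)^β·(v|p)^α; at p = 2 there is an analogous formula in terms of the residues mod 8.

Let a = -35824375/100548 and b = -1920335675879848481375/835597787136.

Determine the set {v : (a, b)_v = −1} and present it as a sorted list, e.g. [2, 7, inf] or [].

Mod squares: a ≡ -1767, b ≡ -570. Check v ∈ {∞, 2, 3, 5, 7, 11, 17, 19, 31, 37, 43}.
v=2: v_2(a)=-2, v_2(b)=-13; units ≡ 1, 3 (mod 8); ε·ε+αω+βω = 0·1+-2·1+-13·0 ≡ 0  ⇒  (a,b)_2 = +1.
v=5: a=5^4·(≡2), b=5^3·(≡4) mod 5; (2|5)=-1, (4|5)=+1; (−1)^{4·3·2}·(-1)^3·(+1)^4 = -1.
v=7: a=7^-2·(≡1), b=7^-6·(≡1) mod 7; (1|7)=+1, (1|7)=+1; (−1)^{-2·-6·3}·(+1)^-6·(+1)^-2 = +1.
v=17: a=17^0·(≡15), b=17^-2·(≡16) mod 17; (15|17)=+1, (16|17)=+1; (−1)^{0·-2·8}·(+1)^-2·(+1)^0 = +1.
v=11: a=11^0·(≡5), b=11^6·(≡8) mod 11; (5|11)=+1, (8|11)=-1; (−1)^{0·6·5}·(+1)^6·(-1)^0 = +1.
v=43: a=43^2·(≡32), b=43^0·(≡12) mod 43; (32|43)=-1, (12|43)=-1; (−1)^{2·0·21}·(-1)^0·(-1)^2 = +1.
v=31: a=31^1·(≡14), b=31^4·(≡5) mod 31; (14|31)=+1, (5|31)=+1; (−1)^{1·4·15}·(+1)^4·(+1)^1 = +1.
v=∞: -1767 < 0 and -570 < 0  ⇒  (a,b)_∞ = -1.
v=3: a=3^-3·(≡2), b=3^-1·(≡2) mod 3; (2|3)=-1, (2|3)=-1; (−1)^{-3·-1·1}·(-1)^-1·(-1)^-3 = -1.
v=37: a=37^0·(≡11), b=37^2·(≡35) mod 37; (11|37)=+1, (35|37)=-1; (−1)^{0·2·18}·(+1)^2·(-1)^0 = +1.
v=19: a=19^-1·(≡3), b=19^3·(≡10) mod 19; (3|19)=-1, (10|19)=-1; (−1)^{-1·3·9}·(-1)^3·(-1)^-1 = -1.
Ram(-1767, -570) = {3, 5, 19, ∞}; no ℚ_3-point on the conic.

[3, 5, 19, inf]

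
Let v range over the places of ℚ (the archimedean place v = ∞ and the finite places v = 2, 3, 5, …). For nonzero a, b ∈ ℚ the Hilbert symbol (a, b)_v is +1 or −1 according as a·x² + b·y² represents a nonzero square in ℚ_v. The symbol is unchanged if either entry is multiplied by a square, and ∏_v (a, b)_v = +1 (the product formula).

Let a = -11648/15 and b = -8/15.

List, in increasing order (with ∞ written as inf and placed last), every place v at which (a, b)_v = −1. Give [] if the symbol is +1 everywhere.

[2, 3, 7, inf]

(a, b) ≡ (-2730, -30) mod (ℚ^×)²; places V = {2, 3, 5, 7, 13, ∞}.
(a,b)_5: α=-1, u≡4; β=-1, v≡4 (mod 5); (4|5)=+1, (4|5)=+1; sign (−1)^0·+1^-1·+1^-1 = +1.
(a,b)_2: α=7, β=3; u≡3, v≡1 (mod 8); ε(u)ε(v)=1·0, αω(v)=7·0, βω(u)=3·1; sum ≡ 1  ⇒  -1.
(a,b)_3: α=-1, u≡2; β=-1, v≡2 (mod 3); (2|3)=-1, (2|3)=-1; sign (−1)^1·-1^-1·-1^-1 = -1.
(a,b)_7: α=1, u≡2; β=0, v≡6 (mod 7); (2|7)=+1, (6|7)=-1; sign (−1)^0·+1^0·-1^1 = -1.
(a,b)_∞: sgn(-2730)=−, sgn(-30)=−, so -1.
(a,b)_13: α=1, u≡7; β=0, v≡9 (mod 13); (7|13)=-1, (9|13)=+1; sign (−1)^0·-1^0·+1^1 = +1.
(-2730, -30 / ℚ) ramifies at {2, 3, 7, ∞}: a division algebra.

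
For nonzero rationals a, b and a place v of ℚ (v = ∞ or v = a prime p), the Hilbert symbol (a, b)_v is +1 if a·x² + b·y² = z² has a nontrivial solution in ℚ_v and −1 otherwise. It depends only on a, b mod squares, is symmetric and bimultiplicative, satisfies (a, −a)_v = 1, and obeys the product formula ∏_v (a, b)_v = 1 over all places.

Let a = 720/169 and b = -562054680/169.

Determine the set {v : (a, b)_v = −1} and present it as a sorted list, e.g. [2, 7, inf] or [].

[2, 3, 17, 23]

(a, b) ≡ (5, -129030) mod (ℚ^×)²; places V = {2, 3, 5, 11, 13, 17, 23, ∞}.
(a,b)_2: α=4, β=3; u≡5, v≡5 (mod 8); ε(u)ε(v)=0·0, αω(v)=4·1, βω(u)=3·1; sum ≡ 1  ⇒  -1.
(a,b)_17: α=0, u≡11; β=1, v≡15 (mod 17); (11|17)=-1, (15|17)=+1; sign (−1)^0·-1^1·+1^0 = -1.
(a,b)_11: α=0, u≡4; β=3, v≡8 (mod 11); (4|11)=+1, (8|11)=-1; sign (−1)^0·+1^3·-1^0 = +1.
(a,b)_3: α=2, u≡2; β=3, v≡1 (mod 3); (2|3)=-1, (1|3)=+1; sign (−1)^0·-1^3·+1^2 = -1.
(a,b)_23: α=0, u≡21; β=1, v≡8 (mod 23); (21|23)=-1, (8|23)=+1; sign (−1)^0·-1^1·+1^0 = -1.
(a,b)_13: α=-2, u≡5; β=-2, v≡8 (mod 13); (5|13)=-1, (8|13)=-1; sign (−1)^0·-1^-2·-1^-2 = +1.
(a,b)_∞: sgn(5)=+, sgn(-129030)=−, so +1.
(a,b)_5: α=1, u≡1; β=1, v≡1 (mod 5); (1|5)=+1, (1|5)=+1; sign (−1)^0·+1^1·+1^1 = +1.
|Ram(5, -129030)| = 4, even; anisotropic at {2, 3, 17, 23}.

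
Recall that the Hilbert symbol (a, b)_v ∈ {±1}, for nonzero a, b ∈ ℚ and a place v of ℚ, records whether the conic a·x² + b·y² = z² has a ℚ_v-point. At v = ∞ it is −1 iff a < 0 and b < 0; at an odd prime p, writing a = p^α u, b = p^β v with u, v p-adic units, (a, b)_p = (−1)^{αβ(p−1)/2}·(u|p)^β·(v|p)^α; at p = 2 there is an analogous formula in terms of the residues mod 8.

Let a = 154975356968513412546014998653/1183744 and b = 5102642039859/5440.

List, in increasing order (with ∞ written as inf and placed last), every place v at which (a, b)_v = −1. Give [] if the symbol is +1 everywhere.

(a, b) ≡ (349853, 7345163735) mod (ℚ^×)²; places V = {2, 3, 5, 7, 13, 17, 19, 23, 41, 53, ∞}.
(a,b)_19: α=2, u≡6; β=1, v≡18 (mod 19); (6|19)=+1, (18|19)=-1; sign (−1)^0·+1^1·-1^2 = +1.
(a,b)_23: α=1, u≡3; β=1, v≡14 (mod 23); (3|23)=+1, (14|23)=-1; sign (−1)^1·+1^1·-1^1 = +1.
(a,b)_53: α=3, u≡16; β=1, v≡11 (mod 53); (16|53)=+1, (11|53)=+1; sign (−1)^0·+1^1·+1^3 = +1.
(a,b)_17: α=-2, u≡12; β=-1, v≡15 (mod 17); (12|17)=-1, (15|17)=+1; sign (−1)^0·-1^-1·+1^-2 = -1.
(a,b)_∞: sgn(349853)=+, sgn(7345163735)=+, so +1.
(a,b)_2: α=-12, β=-6; u≡5, v≡7 (mod 8); ε(u)ε(v)=0·1, αω(v)=-12·0, βω(u)=-6·1; sum ≡ 0  ⇒  +1.
(a,b)_3: α=22, u≡2; β=10, v≡2 (mod 3); (2|3)=-1, (2|3)=-1; sign (−1)^0·-1^10·-1^22 = +1.
(a,b)_41: α=3, u≡2; β=1, v≡6 (mod 41); (2|41)=+1, (6|41)=-1; sign (−1)^0·+1^1·-1^3 = -1.
(a,b)_5: α=0, u≡2; β=-1, v≡3 (mod 5); (2|5)=-1, (3|5)=-1; sign (−1)^0·-1^-1·-1^0 = -1.
(a,b)_13: α=2, u≡9; β=1, v≡4 (mod 13); (9|13)=+1, (4|13)=+1; sign (−1)^0·+1^1·+1^2 = +1.
(a,b)_7: α=3, u≡5; β=1, v≡6 (mod 7); (5|7)=-1, (6|7)=-1; sign (−1)^1·-1^1·-1^3 = -1.
Ram(349853, 7345163735) = {5, 7, 17, 41}; no ℚ_5-point on the conic.

[5, 7, 17, 41]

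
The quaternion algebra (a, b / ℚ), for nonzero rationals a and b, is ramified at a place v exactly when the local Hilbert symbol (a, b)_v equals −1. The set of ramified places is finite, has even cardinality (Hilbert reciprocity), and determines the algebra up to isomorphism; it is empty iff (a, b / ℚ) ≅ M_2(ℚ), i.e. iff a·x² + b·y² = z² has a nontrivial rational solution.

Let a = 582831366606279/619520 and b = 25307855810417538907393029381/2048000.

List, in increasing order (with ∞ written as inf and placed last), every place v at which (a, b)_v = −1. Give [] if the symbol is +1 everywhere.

[31, 37]

Mod squares: a ≡ 896939622355, b ≡ 131905. Check v ∈ {∞, 2, 3, 5, 7, 11, 19, 23, 29, 31, 37, 41, 43}.
v=29: a=29^1·(≡18), b=29^2·(≡4) mod 29; (18|29)=-1, (4|29)=+1; (−1)^{1·2·14}·(-1)^2·(+1)^1 = +1.
v=31: a=31^1·(≡25), b=31^1·(≡16) mod 31; (25|31)=+1, (16|31)=+1; (−1)^{1·1·15}·(+1)^1·(+1)^1 = -1.
v=11: a=11^-2·(≡2), b=11^0·(≡1) mod 11; (2|11)=-1, (1|11)=+1; (−1)^{-2·0·5}·(-1)^0·(+1)^-2 = +1.
v=41: a=41^1·(≡26), b=41^2·(≡9) mod 41; (26|41)=-1, (9|41)=+1; (−1)^{1·2·20}·(-1)^2·(+1)^1 = +1.
v=7: a=7^1·(≡4), b=7^4·(≡4) mod 7; (4|7)=+1, (4|7)=+1; (−1)^{1·4·3}·(+1)^4·(+1)^1 = +1.
v=5: a=5^-1·(≡1), b=5^-3·(≡4) mod 5; (1|5)=+1, (4|5)=+1; (−1)^{-1·-3·2}·(+1)^-3·(+1)^-1 = +1.
v=43: a=43^1·(≡30), b=43^2·(≡31) mod 43; (30|43)=-1, (31|43)=+1; (−1)^{1·2·21}·(-1)^2·(+1)^1 = +1.
v=37: a=37^1·(≡3), b=37^1·(≡14) mod 37; (3|37)=+1, (14|37)=-1; (−1)^{1·1·18}·(+1)^1·(-1)^1 = -1.
v=3: a=3^2·(≡1), b=3^2·(≡1) mod 3; (1|3)=+1, (1|3)=+1; (−1)^{2·2·1}·(+1)^2·(+1)^2 = +1.
v=23: a=23^1·(≡11), b=23^1·(≡16) mod 23; (11|23)=-1, (16|23)=+1; (−1)^{1·1·11}·(-1)^1·(+1)^1 = +1.
v=2: v_2(a)=-10, v_2(b)=-14; units ≡ 3, 1 (mod 8); ε·ε+αω+βω = 1·0+-10·0+-14·1 ≡ 0  ⇒  (a,b)_2 = +1.
v=∞: 896939622355 > 0 and 131905 > 0  ⇒  (a,b)_∞ = +1.
v=19: a=19^3·(≡1), b=19^8·(≡5) mod 19; (1|19)=+1, (5|19)=+1; (−1)^{3·8·9}·(+1)^8·(+1)^3 = +1.
|Ram(896939622355, 131905)| = 2, even; anisotropic at {31, 37}.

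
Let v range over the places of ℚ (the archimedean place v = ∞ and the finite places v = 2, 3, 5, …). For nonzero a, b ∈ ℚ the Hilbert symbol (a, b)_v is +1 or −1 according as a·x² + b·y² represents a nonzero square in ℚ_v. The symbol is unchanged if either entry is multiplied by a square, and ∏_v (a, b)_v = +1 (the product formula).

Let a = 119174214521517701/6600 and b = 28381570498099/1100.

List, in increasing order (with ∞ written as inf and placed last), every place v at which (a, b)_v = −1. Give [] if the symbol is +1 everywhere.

[3, 7, 11, 19]

(a, b) ≡ (149226, 1001) mod (ℚ^×)²; places V = {2, 3, 5, 7, 11, 13, 17, 19, ∞}.
(a,b)_17: α=3, u≡7; β=2, v≡16 (mod 17); (7|17)=-1, (16|17)=+1; sign (−1)^0·-1^2·+1^3 = +1.
(a,b)_11: α=-1, u≡3; β=-1, v≡5 (mod 11); (3|11)=+1, (5|11)=+1; sign (−1)^1·+1^-1·+1^-1 = -1.
(a,b)_2: α=-3, β=-2; u≡5, v≡1 (mod 8); ε(u)ε(v)=0·0, αω(v)=-3·0, βω(u)=-2·1; sum ≡ 0  ⇒  +1.
(a,b)_∞: sgn(149226)=+, sgn(1001)=+, so +1.
(a,b)_3: α=-1, u≡2; β=0, v≡2 (mod 3); (2|3)=-1, (2|3)=-1; sign (−1)^0·-1^0·-1^-1 = -1.
(a,b)_19: α=5, u≡9; β=4, v≡14 (mod 19); (9|19)=+1, (14|19)=-1; sign (−1)^0·+1^4·-1^5 = -1.
(a,b)_13: α=4, u≡9; β=3, v≡12 (mod 13); (9|13)=+1, (12|13)=+1; sign (−1)^0·+1^3·+1^4 = +1.
(a,b)_7: α=3, u≡3; β=3, v≡3 (mod 7); (3|7)=-1, (3|7)=-1; sign (−1)^1·-1^3·-1^3 = -1.
(a,b)_5: α=-2, u≡4; β=-2, v≡1 (mod 5); (4|5)=+1, (1|5)=+1; sign (−1)^0·+1^-2·+1^-2 = +1.
Ram(149226, 1001) = {3, 7, 11, 19}; no ℚ_3-point on the conic.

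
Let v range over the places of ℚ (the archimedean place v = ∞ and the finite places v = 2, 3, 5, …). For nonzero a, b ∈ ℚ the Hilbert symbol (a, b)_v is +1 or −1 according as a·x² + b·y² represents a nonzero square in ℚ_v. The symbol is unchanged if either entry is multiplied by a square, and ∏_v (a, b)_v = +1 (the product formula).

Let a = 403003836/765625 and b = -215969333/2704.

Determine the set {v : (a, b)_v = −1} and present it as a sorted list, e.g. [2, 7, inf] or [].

[2, 17, 23, 29]

Mod squares: a ≡ 1479, b ≡ -437. Check v ∈ {∞, 2, 3, 5, 7, 13, 17, 19, 23, 29, 37}.
v=19: a=19^0·(≡4), b=19^3·(≡12) mod 19; (4|19)=+1, (12|19)=-1; (−1)^{0·3·9}·(+1)^3·(-1)^0 = +1.
v=3: a=3^5·(≡1), b=3^0·(≡1) mod 3; (1|3)=+1, (1|3)=+1; (−1)^{5·0·1}·(+1)^0·(+1)^5 = +1.
v=5: a=5^-6·(≡4), b=5^0·(≡3) mod 5; (4|5)=+1, (3|5)=-1; (−1)^{-6·0·2}·(+1)^0·(-1)^-6 = +1.
v=13: a=13^0·(≡9), b=13^-2·(≡6) mod 13; (9|13)=+1, (6|13)=-1; (−1)^{0·-2·6}·(+1)^-2·(-1)^0 = +1.
v=23: a=23^0·(≡21), b=23^1·(≡6) mod 23; (21|23)=-1, (6|23)=+1; (−1)^{0·1·11}·(-1)^1·(+1)^0 = -1.
v=29: a=29^3·(≡16), b=29^0·(≡15) mod 29; (16|29)=+1, (15|29)=-1; (−1)^{3·0·14}·(+1)^0·(-1)^3 = -1.
v=∞: 1479 > 0 and -437 < 0  ⇒  (a,b)_∞ = +1.
v=7: a=7^-2·(≡4), b=7^0·(≡4) mod 7; (4|7)=+1, (4|7)=+1; (−1)^{-2·0·3}·(+1)^0·(+1)^-2 = +1.
v=37: a=37^0·(≡1), b=37^2·(≡16) mod 37; (1|37)=+1, (16|37)=+1; (−1)^{0·2·18}·(+1)^2·(+1)^0 = +1.
v=17: a=17^1·(≡13), b=17^0·(≡10) mod 17; (13|17)=+1, (10|17)=-1; (−1)^{1·0·8}·(+1)^0·(-1)^1 = -1.
v=2: v_2(a)=2, v_2(b)=-4; units ≡ 7, 3 (mod 8); ε·ε+αω+βω = 1·1+2·1+-4·0 ≡ 1  ⇒  (a,b)_2 = -1.
Ram(1479, -437) = {2, 17, 23, 29}; no ℚ_2-point on the conic.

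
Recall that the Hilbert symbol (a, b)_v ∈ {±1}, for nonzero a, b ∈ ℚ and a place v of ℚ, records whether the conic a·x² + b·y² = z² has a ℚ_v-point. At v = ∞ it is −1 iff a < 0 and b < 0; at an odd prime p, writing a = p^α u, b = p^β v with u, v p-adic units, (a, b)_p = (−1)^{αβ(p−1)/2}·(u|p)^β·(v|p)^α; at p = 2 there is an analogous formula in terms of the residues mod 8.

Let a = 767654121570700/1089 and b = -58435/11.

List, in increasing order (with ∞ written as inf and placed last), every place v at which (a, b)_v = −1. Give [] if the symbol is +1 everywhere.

(a, b) ≡ (1147, -642785) mod (ℚ^×)²; places V = {2, 3, 5, 7, 11, 13, 29, 31, 37, ∞}.
(a,b)_29: α=2, u≡20; β=1, v≡4 (mod 29); (20|29)=+1, (4|29)=+1; sign (−1)^0·+1^1·+1^2 = +1.
(a,b)_3: α=-2, u≡1; β=0, v≡1 (mod 3); (1|3)=+1, (1|3)=+1; sign (−1)^0·+1^0·+1^-2 = +1.
(a,b)_7: α=2, u≡6; β=0, v≡2 (mod 7); (6|7)=-1, (2|7)=+1; sign (−1)^0·-1^0·+1^2 = +1.
(a,b)_5: α=2, u≡2; β=1, v≡3 (mod 5); (2|5)=-1, (3|5)=-1; sign (−1)^0·-1^1·-1^2 = -1.
(a,b)_31: α=3, u≡13; β=1, v≡9 (mod 31); (13|31)=-1, (9|31)=+1; sign (−1)^1·-1^1·+1^3 = +1.
(a,b)_11: α=-2, u≡5; β=-1, v≡8 (mod 11); (5|11)=+1, (8|11)=-1; sign (−1)^0·+1^-1·-1^-2 = +1.
(a,b)_2: α=2, β=0; u≡3, v≡7 (mod 8); ε(u)ε(v)=1·1, αω(v)=2·0, βω(u)=0·1; sum ≡ 1  ⇒  -1.
(a,b)_37: α=1, u≡35; β=0, v≡9 (mod 37); (35|37)=-1, (9|37)=+1; sign (−1)^0·-1^0·+1^1 = +1.
(a,b)_13: α=2, u≡4; β=1, v≡5 (mod 13); (4|13)=+1, (5|13)=-1; sign (−1)^0·+1^1·-1^2 = +1.
(a,b)_∞: sgn(1147)=+, sgn(-642785)=−, so +1.
Ram(1147, -642785) = {2, 5}; no ℚ_2-point on the conic.

[2, 5]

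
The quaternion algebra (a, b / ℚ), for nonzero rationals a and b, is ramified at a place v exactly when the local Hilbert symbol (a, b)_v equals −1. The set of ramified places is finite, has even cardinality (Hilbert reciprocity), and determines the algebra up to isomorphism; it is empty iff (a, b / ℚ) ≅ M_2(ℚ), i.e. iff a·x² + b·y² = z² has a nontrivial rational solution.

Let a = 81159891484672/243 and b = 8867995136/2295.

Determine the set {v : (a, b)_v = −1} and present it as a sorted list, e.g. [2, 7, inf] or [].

Mod squares: a ≡ 6006, b ≡ 3570. Check v ∈ {∞, 2, 3, 5, 7, 11, 13, 17}.
v=3: a=3^-5·(≡1), b=3^-3·(≡2) mod 3; (1|3)=+1, (2|3)=-1; (−1)^{-5·-3·1}·(+1)^-3·(-1)^-5 = +1.
v=∞: 6006 > 0 and 3570 > 0  ⇒  (a,b)_∞ = +1.
v=7: a=7^1·(≡1), b=7^1·(≡3) mod 7; (1|7)=+1, (3|7)=-1; (−1)^{1·1·3}·(+1)^1·(-1)^1 = +1.
v=2: v_2(a)=15, v_2(b)=9; units ≡ 3, 1 (mod 8); ε·ε+αω+βω = 1·0+15·0+9·1 ≡ 1  ⇒  (a,b)_2 = -1.
v=13: a=13^3·(≡6), b=13^2·(≡2) mod 13; (6|13)=-1, (2|13)=-1; (−1)^{3·2·6}·(-1)^2·(-1)^3 = -1.
v=17: a=17^0·(≡11), b=17^-1·(≡5) mod 17; (11|17)=-1, (5|17)=-1; (−1)^{0·-1·8}·(-1)^-1·(-1)^0 = -1.
v=11: a=11^5·(≡10), b=11^4·(≡2) mod 11; (10|11)=-1, (2|11)=-1; (−1)^{5·4·5}·(-1)^4·(-1)^5 = -1.
v=5: a=5^0·(≡4), b=5^-1·(≡4) mod 5; (4|5)=+1, (4|5)=+1; (−1)^{0·-1·2}·(+1)^-1·(+1)^0 = +1.
(6006, 3570 / ℚ) ramifies at {2, 11, 13, 17}: a division algebra.

[2, 11, 13, 17]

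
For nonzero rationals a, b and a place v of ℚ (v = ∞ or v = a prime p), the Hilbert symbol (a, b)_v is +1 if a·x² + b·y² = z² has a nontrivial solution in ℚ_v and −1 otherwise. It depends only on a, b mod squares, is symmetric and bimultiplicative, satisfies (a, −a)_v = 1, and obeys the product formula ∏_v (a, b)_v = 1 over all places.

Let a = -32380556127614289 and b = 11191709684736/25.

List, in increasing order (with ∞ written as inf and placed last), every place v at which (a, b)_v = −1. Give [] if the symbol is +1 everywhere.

(a, b) ≡ (-3689, 25789) mod (ℚ^×)²; places V = {2, 3, 5, 7, 17, 31, 37, 41, ∞}.
(a,b)_31: α=3, u≡20; β=2, v≡19 (mod 31); (20|31)=+1, (19|31)=+1; sign (−1)^0·+1^2·+1^3 = +1.
(a,b)_17: α=1, u≡1; β=1, v≡16 (mod 17); (1|17)=+1, (16|17)=+1; sign (−1)^0·+1^1·+1^1 = +1.
(a,b)_5: α=0, u≡1; β=-2, v≡1 (mod 5); (1|5)=+1, (1|5)=+1; sign (−1)^0·+1^-2·+1^0 = +1.
(a,b)_7: α=3, u≡6; β=2, v≡2 (mod 7); (6|7)=-1, (2|7)=+1; sign (−1)^0·-1^2·+1^3 = +1.
(a,b)_3: α=4, u≡1; β=2, v≡1 (mod 3); (1|3)=+1, (1|3)=+1; sign (−1)^0·+1^2·+1^4 = +1.
(a,b)_41: α=2, u≡33; β=1, v≡27 (mod 41); (33|41)=+1, (27|41)=-1; sign (−1)^0·+1^1·-1^2 = +1.
(a,b)_2: α=0, β=10; u≡7, v≡5 (mod 8); ε(u)ε(v)=1·0, αω(v)=0·1, βω(u)=10·0; sum ≡ 0  ⇒  +1.
(a,b)_37: α=2, u≡16; β=1, v≡19 (mod 37); (16|37)=+1, (19|37)=-1; sign (−1)^0·+1^1·-1^2 = +1.
(a,b)_∞: sgn(-3689)=−, sgn(25789)=+, so +1.
Every local symbol is +1, so the conic -3689·x² + 25789·y² = z² has ℚ_v-points for all v and hence a ℚ-point; (a, b / ℚ) ≅ M_2(ℚ).

[]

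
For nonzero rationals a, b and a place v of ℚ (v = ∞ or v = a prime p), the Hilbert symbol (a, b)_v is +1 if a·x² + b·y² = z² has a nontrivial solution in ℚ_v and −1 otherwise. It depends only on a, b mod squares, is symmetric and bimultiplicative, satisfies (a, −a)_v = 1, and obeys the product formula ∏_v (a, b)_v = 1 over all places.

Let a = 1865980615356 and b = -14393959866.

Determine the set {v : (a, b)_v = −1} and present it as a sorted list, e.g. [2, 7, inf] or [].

Mod squares: a ≡ 101959, b ≡ -26. Check v ∈ {∞, 2, 3, 11, 13, 23, 31}.
v=3: a=3^2·(≡1), b=3^2·(≡1) mod 3; (1|3)=+1, (1|3)=+1; (−1)^{2·2·1}·(+1)^2·(+1)^2 = +1.
v=11: a=11^1·(≡7), b=11^2·(≡10) mod 11; (7|11)=-1, (10|11)=-1; (−1)^{1·2·5}·(-1)^2·(-1)^1 = -1.
v=23: a=23^3·(≡22), b=23^2·(≡5) mod 23; (22|23)=-1, (5|23)=-1; (−1)^{3·2·11}·(-1)^2·(-1)^3 = -1.
v=31: a=31^3·(≡30), b=31^2·(≡9) mod 31; (30|31)=-1, (9|31)=+1; (−1)^{3·2·15}·(-1)^2·(+1)^3 = +1.
v=∞: 101959 > 0 and -26 < 0  ⇒  (a,b)_∞ = +1.
v=13: a=13^1·(≡4), b=13^1·(≡11) mod 13; (4|13)=+1, (11|13)=-1; (−1)^{1·1·6}·(+1)^1·(-1)^1 = -1.
v=2: v_2(a)=2, v_2(b)=1; units ≡ 7, 3 (mod 8); ε·ε+αω+βω = 1·1+2·1+1·0 ≡ 1  ⇒  (a,b)_2 = -1.
Ram(101959, -26) = {2, 11, 13, 23}; no ℚ_2-point on the conic.

[2, 11, 13, 23]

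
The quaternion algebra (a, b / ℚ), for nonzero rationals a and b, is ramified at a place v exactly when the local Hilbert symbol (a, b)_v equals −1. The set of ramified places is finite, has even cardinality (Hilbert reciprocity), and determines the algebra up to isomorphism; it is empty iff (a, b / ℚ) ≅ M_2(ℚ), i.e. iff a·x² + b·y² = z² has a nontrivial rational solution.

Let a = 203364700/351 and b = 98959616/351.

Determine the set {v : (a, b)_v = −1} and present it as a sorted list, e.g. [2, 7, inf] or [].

(a, b) ≡ (273, 6279) mod (ℚ^×)²; places V = {2, 3, 5, 7, 11, 13, 23, ∞}.
(a,b)_∞: sgn(273)=+, sgn(6279)=+, so +1.
(a,b)_2: α=2, β=8; u≡1, v≡7 (mod 8); ε(u)ε(v)=0·1, αω(v)=2·0, βω(u)=8·0; sum ≡ 0  ⇒  +1.
(a,b)_7: α=5, u≡4; β=5, v≡1 (mod 7); (4|7)=+1, (1|7)=+1; sign (−1)^1·+1^5·+1^5 = -1.
(a,b)_3: α=-3, u≡1; β=-3, v≡2 (mod 3); (1|3)=+1, (2|3)=-1; sign (−1)^1·+1^-3·-1^-3 = +1.
(a,b)_5: α=2, u≡3; β=0, v≡1 (mod 5); (3|5)=-1, (1|5)=+1; sign (−1)^0·-1^0·+1^2 = +1.
(a,b)_11: α=2, u≡1; β=0, v≡3 (mod 11); (1|11)=+1, (3|11)=+1; sign (−1)^0·+1^0·+1^2 = +1.
(a,b)_13: α=-1, u≡6; β=-1, v≡2 (mod 13); (6|13)=-1, (2|13)=-1; sign (−1)^0·-1^-1·-1^-1 = +1.
(a,b)_23: α=0, u≡21; β=1, v≡20 (mod 23); (21|23)=-1, (20|23)=-1; sign (−1)^0·-1^1·-1^0 = -1.
Ram(273, 6279) = {7, 23}; no ℚ_7-point on the conic.

[7, 23]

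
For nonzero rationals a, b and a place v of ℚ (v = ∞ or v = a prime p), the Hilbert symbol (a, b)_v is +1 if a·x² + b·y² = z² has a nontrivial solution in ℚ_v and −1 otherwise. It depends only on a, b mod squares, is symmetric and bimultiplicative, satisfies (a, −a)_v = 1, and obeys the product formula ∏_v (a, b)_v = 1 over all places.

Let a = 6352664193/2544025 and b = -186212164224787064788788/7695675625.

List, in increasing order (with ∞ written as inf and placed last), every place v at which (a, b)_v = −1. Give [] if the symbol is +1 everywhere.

[3, 13, 17, 31]

Mod squares: a ≡ 57, b ≡ -1966237. Check v ∈ {∞, 2, 3, 5, 7, 11, 13, 17, 19, 23, 29, 31, 41}.
v=∞: 57 > 0 and -1966237 < 0  ⇒  (a,b)_∞ = +1.
v=17: a=17^2·(≡3), b=17^1·(≡14) mod 17; (3|17)=-1, (14|17)=-1; (−1)^{2·1·8}·(-1)^1·(-1)^2 = -1.
v=5: a=5^-2·(≡3), b=5^-4·(≡2) mod 5; (3|5)=-1, (2|5)=-1; (−1)^{-2·-4·2}·(-1)^-4·(-1)^-2 = +1.
v=29: a=29^-2·(≡16), b=29^-2·(≡10) mod 29; (16|29)=+1, (10|29)=-1; (−1)^{-2·-2·14}·(+1)^-2·(-1)^-2 = +1.
v=7: a=7^0·(≡1), b=7^3·(≡5) mod 7; (1|7)=+1, (5|7)=-1; (−1)^{0·3·3}·(+1)^3·(-1)^0 = +1.
v=31: a=31^0·(≡26), b=31^1·(≡21) mod 31; (26|31)=-1, (21|31)=-1; (−1)^{0·1·15}·(-1)^1·(-1)^0 = -1.
v=41: a=41^0·(≡31), b=41^1·(≡34) mod 41; (31|41)=+1, (34|41)=-1; (−1)^{0·1·20}·(+1)^1·(-1)^0 = +1.
v=3: a=3^7·(≡1), b=3^14·(≡2) mod 3; (1|3)=+1, (2|3)=-1; (−1)^{7·14·1}·(+1)^14·(-1)^7 = -1.
v=19: a=19^1·(≡14), b=19^2·(≡9) mod 19; (14|19)=-1, (9|19)=+1; (−1)^{1·2·9}·(-1)^2·(+1)^1 = +1.
v=11: a=11^-2·(≡10), b=11^-4·(≡10) mod 11; (10|11)=-1, (10|11)=-1; (−1)^{-2·-4·5}·(-1)^-4·(-1)^-2 = +1.
v=2: v_2(a)=0, v_2(b)=2; units ≡ 1, 3 (mod 8); ε·ε+αω+βω = 0·1+0·1+2·0 ≡ 0  ⇒  (a,b)_2 = +1.
v=23: a=23^2·(≡7), b=23^4·(≡10) mod 23; (7|23)=-1, (10|23)=-1; (−1)^{2·4·11}·(-1)^4·(-1)^2 = +1.
v=13: a=13^0·(≡6), b=13^1·(≡8) mod 13; (6|13)=-1, (8|13)=-1; (−1)^{0·1·6}·(-1)^1·(-1)^0 = -1.
Ram(57, -1966237) = {3, 13, 17, 31}; no ℚ_3-point on the conic.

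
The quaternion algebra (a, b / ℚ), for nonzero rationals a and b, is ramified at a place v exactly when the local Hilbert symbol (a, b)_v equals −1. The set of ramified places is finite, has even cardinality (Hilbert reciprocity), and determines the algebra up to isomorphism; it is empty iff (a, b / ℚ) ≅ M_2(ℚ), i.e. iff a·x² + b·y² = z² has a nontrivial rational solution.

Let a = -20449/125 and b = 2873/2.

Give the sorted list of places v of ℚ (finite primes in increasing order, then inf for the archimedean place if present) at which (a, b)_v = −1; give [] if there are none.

Mod squares: a ≡ -5, b ≡ 34. Check v ∈ {∞, 2, 5, 11, 13, 17}.
v=2: v_2(a)=0, v_2(b)=-1; units ≡ 3, 1 (mod 8); ε·ε+αω+βω = 1·0+0·0+-1·1 ≡ 1  ⇒  (a,b)_2 = -1.
v=13: a=13^2·(≡6), b=13^2·(≡2) mod 13; (6|13)=-1, (2|13)=-1; (−1)^{2·2·6}·(-1)^2·(-1)^2 = +1.
v=∞: -5 < 0 and 34 > 0  ⇒  (a,b)_∞ = +1.
v=17: a=17^0·(≡6), b=17^1·(≡8) mod 17; (6|17)=-1, (8|17)=+1; (−1)^{0·1·8}·(-1)^1·(+1)^0 = -1.
v=11: a=11^2·(≡10), b=11^0·(≡1) mod 11; (10|11)=-1, (1|11)=+1; (−1)^{2·0·5}·(-1)^0·(+1)^2 = +1.
v=5: a=5^-3·(≡1), b=5^0·(≡4) mod 5; (1|5)=+1, (4|5)=+1; (−1)^{-3·0·2}·(+1)^0·(+1)^-3 = +1.
|Ram(-5, 34)| = 2, even; anisotropic at {2, 17}.

[2, 17]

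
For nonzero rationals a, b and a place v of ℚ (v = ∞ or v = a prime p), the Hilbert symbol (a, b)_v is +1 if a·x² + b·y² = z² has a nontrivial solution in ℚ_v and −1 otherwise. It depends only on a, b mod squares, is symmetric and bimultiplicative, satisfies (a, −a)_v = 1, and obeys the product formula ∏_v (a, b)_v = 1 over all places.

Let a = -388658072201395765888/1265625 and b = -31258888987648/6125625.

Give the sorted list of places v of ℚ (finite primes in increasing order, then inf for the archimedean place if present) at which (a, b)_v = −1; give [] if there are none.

Mod squares: a ≡ -4522, b ≡ -43993. Check v ∈ {∞, 2, 3, 5, 7, 11, 17, 19, 29, 37, 41}.
v=11: a=11^0·(≡10), b=11^-2·(≡10) mod 11; (10|11)=-1, (10|11)=-1; (−1)^{0·-2·5}·(-1)^-2·(-1)^0 = +1.
v=29: a=29^2·(≡17), b=29^1·(≡5) mod 29; (17|29)=-1, (5|29)=+1; (−1)^{2·1·14}·(-1)^1·(+1)^2 = -1.
v=∞: -4522 < 0 and -43993 < 0  ⇒  (a,b)_∞ = -1.
v=2: v_2(a)=7, v_2(b)=10; units ≡ 3, 7 (mod 8); ε·ε+αω+βω = 1·1+7·0+10·1 ≡ 1  ⇒  (a,b)_2 = -1.
v=19: a=19^1·(≡7), b=19^0·(≡5) mod 19; (7|19)=+1, (5|19)=+1; (−1)^{1·0·9}·(+1)^0·(+1)^1 = +1.
v=5: a=5^-6·(≡2), b=5^-4·(≡2) mod 5; (2|5)=-1, (2|5)=-1; (−1)^{-6·-4·2}·(-1)^-4·(-1)^-6 = +1.
v=37: a=37^2·(≡31), b=37^1·(≡31) mod 37; (31|37)=-1, (31|37)=-1; (−1)^{2·1·18}·(-1)^1·(-1)^2 = -1.
v=7: a=7^5·(≡3), b=7^4·(≡4) mod 7; (3|7)=-1, (4|7)=+1; (−1)^{5·4·3}·(-1)^4·(+1)^5 = +1.
v=41: a=41^2·(≡13), b=41^1·(≡12) mod 41; (13|41)=-1, (12|41)=-1; (−1)^{2·1·20}·(-1)^1·(-1)^2 = -1.
v=17: a=17^3·(≡6), b=17^2·(≡10) mod 17; (6|17)=-1, (10|17)=-1; (−1)^{3·2·8}·(-1)^2·(-1)^3 = -1.
v=3: a=3^-4·(≡2), b=3^-4·(≡2) mod 3; (2|3)=-1, (2|3)=-1; (−1)^{-4·-4·1}·(-1)^-4·(-1)^-4 = +1.
|Ram(-4522, -43993)| = 6, even; anisotropic at {2, 17, 29, 37, 41, ∞}.

[2, 17, 29, 37, 41, inf]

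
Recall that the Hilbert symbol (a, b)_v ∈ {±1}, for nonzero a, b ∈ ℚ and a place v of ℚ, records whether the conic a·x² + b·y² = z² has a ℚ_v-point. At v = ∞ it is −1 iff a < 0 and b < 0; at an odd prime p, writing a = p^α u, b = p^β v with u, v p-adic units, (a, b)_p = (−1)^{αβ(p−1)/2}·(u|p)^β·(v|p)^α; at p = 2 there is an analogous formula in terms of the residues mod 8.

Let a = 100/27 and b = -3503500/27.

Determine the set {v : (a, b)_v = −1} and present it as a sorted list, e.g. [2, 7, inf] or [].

(a, b) ≡ (3, -2145) mod (ℚ^×)²; places V = {2, 3, 5, 7, 11, 13, ∞}.
(a,b)_3: α=-3, u≡1; β=-3, v≡2 (mod 3); (1|3)=+1, (2|3)=-1; sign (−1)^1·+1^-3·-1^-3 = +1.
(a,b)_∞: sgn(3)=+, sgn(-2145)=−, so +1.
(a,b)_2: α=2, β=2; u≡3, v≡7 (mod 8); ε(u)ε(v)=1·1, αω(v)=2·0, βω(u)=2·1; sum ≡ 1  ⇒  -1.
(a,b)_11: α=0, u≡9; β=1, v≡1 (mod 11); (9|11)=+1, (1|11)=+1; sign (−1)^0·+1^1·+1^0 = +1.
(a,b)_7: α=0, u≡5; β=2, v≡2 (mod 7); (5|7)=-1, (2|7)=+1; sign (−1)^0·-1^2·+1^0 = +1.
(a,b)_5: α=2, u≡2; β=3, v≡1 (mod 5); (2|5)=-1, (1|5)=+1; sign (−1)^0·-1^3·+1^2 = -1.
(a,b)_13: α=0, u≡9; β=1, v≡3 (mod 13); (9|13)=+1, (3|13)=+1; sign (−1)^0·+1^1·+1^0 = +1.
Ram(3, -2145) = {2, 5}; no ℚ_2-point on the conic.

[2, 5]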